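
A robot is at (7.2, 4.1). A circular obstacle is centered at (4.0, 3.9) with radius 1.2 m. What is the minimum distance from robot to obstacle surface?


center_dist = sqrt((7.2-4.0)^2 + (4.1-3.9)^2)
= sqrt(10.24 + 0.04)
= 3.2062
min_dist = center_dist - radius = 3.2062 - 1.2 = 2.0062 m


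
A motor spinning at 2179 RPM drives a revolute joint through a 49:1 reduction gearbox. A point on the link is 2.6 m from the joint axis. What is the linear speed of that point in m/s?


omega_motor = 2179 * 2*pi/60 = 228.1843 rad/s
omega_joint = omega_motor / 49 = 4.6568 rad/s
v = omega_joint * r = 4.6568 * 2.6
= 12.1077 m/s


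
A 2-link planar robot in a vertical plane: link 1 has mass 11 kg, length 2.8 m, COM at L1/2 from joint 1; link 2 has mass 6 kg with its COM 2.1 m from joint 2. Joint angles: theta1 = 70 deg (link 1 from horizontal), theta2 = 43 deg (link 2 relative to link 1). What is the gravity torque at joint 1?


Horizontal distance from joint 1 to link-1 COM:
  x_c1 = (L1/2)*cos(t1) = 1.4 * 0.342 = 0.4788 m
Horizontal distance from joint 1 to link-2 COM:
  x_c2 = L1*cos(t1) + Lc2*cos(t1+t2)
       = 2.8*0.342 + 2.1*-0.3907 = 0.1371 m
tau1 = m1*g*x_c1 + m2*g*x_c2
     = 11*9.81*0.4788 + 6*9.81*0.1371
     = 51.6704 + 8.0709
     = 59.7413 Nm


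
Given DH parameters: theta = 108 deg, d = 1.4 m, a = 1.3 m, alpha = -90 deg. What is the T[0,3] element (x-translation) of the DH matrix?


T[0,3] = a * cos(theta)
= 1.3 * cos(108 deg)
= 1.3 * -0.309
= -0.4017


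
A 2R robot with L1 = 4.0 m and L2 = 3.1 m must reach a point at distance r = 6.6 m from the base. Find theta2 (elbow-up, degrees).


cos(theta2) = (r^2 - L1^2 - L2^2) / (2*L1*L2)
cos(theta2) = (43.56 - 16.0 - 9.61) / 24.8
cos(theta2) = 0.72379
theta2 = 43.6317 degrees


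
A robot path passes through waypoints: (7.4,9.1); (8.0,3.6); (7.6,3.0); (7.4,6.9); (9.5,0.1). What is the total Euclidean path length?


Segment lengths:
  seg1 = sqrt((0.6)^2 + (-5.5)^2) = 5.5326
  seg2 = sqrt((-0.4)^2 + (-0.6)^2) = 0.7211
  seg3 = sqrt((-0.2)^2 + (3.9)^2) = 3.9051
  seg4 = sqrt((2.1)^2 + (-6.8)^2) = 7.1169
Total = 17.2757


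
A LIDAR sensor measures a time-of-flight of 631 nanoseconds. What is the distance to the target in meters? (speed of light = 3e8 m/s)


tof = 631 ns = 6.31e-07 s
dist = c * tof / 2
= 3e8 * 6.31e-07 / 2
= 94.65 m


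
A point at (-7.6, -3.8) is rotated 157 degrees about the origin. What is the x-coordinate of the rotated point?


x' = x*cos(theta) - y*sin(theta)
cos(157 deg) = -0.9205, sin(157 deg) = 0.3907
x' = -7.6 * -0.9205 - -3.8 * 0.3907
= 6.9958 - -1.4848
= 8.4806


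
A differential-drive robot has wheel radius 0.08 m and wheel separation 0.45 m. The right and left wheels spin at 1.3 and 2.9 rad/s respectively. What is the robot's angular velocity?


vR = r*wR = 0.08*1.3 = 0.104 m/s
vL = r*wL = 0.08*2.9 = 0.232 m/s
v = (vR+vL)/2 = 0.168 m/s
omega = (vR-vL)/L = -0.2844 rad/s
angular velocity = -0.2844 rad/s


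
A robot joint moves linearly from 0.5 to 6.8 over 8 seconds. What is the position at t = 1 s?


s = t/T = 1/8 = 0.125
p(t) = p0 + (pf-p0)*s
= 0.5 + (6.8 - 0.5) * 0.125
= 1.2875


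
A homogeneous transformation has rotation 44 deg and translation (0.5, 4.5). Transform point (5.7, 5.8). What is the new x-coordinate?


x' = cos(theta)*px - sin(theta)*py + tx
= 0.7193*5.7 - 0.6947*5.8 + 0.5
= 0.5712


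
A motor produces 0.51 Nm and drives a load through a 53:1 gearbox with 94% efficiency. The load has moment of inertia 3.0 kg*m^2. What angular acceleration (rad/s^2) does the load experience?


tau_out = tau_motor * N * eta
= 0.51 * 53 * 0.94 = 25.4082 Nm
alpha = tau_out / I = 25.4082 / 3.0
= 8.4694 rad/s^2


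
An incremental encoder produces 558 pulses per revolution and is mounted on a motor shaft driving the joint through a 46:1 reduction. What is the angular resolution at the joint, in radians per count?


counts per rev = 558
effective counts at joint = 558 * 46 = 25668
resolution = 2*pi / 25668
= 2.4479e-04 rad/count


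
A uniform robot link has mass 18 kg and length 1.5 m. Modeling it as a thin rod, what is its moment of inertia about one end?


I = (1/3) * m * L^2
= (1/3) * 18 * 1.5^2
= 0.333333 * 18 * 2.25
= 13.5 kg*m^2


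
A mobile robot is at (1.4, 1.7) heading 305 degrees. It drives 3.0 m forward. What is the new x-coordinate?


x_new = x0 + d*cos(theta)
= 1.4 + 3.0*cos(305)
= 1.4 + 1.7207
= 3.1207


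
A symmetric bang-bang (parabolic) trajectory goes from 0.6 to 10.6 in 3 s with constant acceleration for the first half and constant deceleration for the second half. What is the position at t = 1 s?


Symmetric rest-to-rest: each phase covers (pf-p0)/2 in time T/2. 0.5*a*(T/2)^2 = (pf-p0)/2 => a = 4*(pf-p0)/T^2
a = 4*(10.6-0.6)/3^2 = 4.4444
t = 1 is in the acceleration phase (t <= T/2).
p = p0 + 0.5*a*t^2 = 0.6 + 0.5*4.4444*1^2
= 2.8222


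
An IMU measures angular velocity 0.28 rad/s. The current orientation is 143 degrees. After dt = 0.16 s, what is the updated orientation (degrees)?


delta_theta = w * dt = 0.28 * 0.16 = 0.0448 rad
= 2.5669 deg
theta_new = 143 + 2.5669 = 145.5669 deg


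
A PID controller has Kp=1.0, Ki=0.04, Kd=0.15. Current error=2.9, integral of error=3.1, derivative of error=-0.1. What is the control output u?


u = Kp*e + Ki*int(e) + Kd*de/dt
= 1.0*2.9 + 0.04*3.1 + 0.15*(-0.1)
= 2.9 + 0.124 + -0.015
= 3.009


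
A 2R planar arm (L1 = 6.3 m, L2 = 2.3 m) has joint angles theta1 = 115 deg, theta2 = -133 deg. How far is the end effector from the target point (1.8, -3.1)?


End effector via forward kinematics:
x = L1*cos(t1) + L2*cos(t1+t2) = -0.4751
y = L1*sin(t1) + L2*sin(t1+t2) = 4.999
Distance to target:
d = sqrt((1.8 - -0.4751)^2 + (-3.1 - 4.999)^2)
= sqrt(5.1759 + 65.5938)
= 8.4125 m


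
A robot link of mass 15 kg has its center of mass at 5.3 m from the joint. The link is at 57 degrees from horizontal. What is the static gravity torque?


tau = m*g*L*cos(angle)
= 15 * 9.81 * 5.3 * cos(57 deg)
= 15 * 9.81 * 5.3 * 0.5446
= 424.7613 Nm


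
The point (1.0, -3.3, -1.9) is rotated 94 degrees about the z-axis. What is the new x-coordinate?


Rotation about z-axis: x' = x*cos(theta) - y*sin(theta)
= 1.0 * -0.0698 - -3.3 * 0.9976
= 3.2222


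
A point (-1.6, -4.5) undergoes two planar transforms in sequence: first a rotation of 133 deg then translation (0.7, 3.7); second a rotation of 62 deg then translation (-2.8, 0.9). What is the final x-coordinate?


After transform 1:
x1 = cos(133)*-1.6 - sin(133)*-4.5 + 0.7 = 5.0823
y1 = sin(133)*-1.6 + cos(133)*-4.5 + 3.7 = 5.5988
After transform 2:
x2 = cos(62)*5.0823 - sin(62)*5.5988 + -2.8
= -5.3575


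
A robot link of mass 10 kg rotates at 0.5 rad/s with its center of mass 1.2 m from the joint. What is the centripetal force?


F = m * omega^2 * r
= 10 * 0.5^2 * 1.2
= 10 * 0.25 * 1.2
= 3.0 N


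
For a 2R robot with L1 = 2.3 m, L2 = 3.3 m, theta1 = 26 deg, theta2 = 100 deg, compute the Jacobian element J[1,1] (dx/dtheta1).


J[1,1] = -L1*sin(t1) - L2*sin(t1+t2)
= -2.3*sin(26) - 3.3*sin(126)
= -3.678


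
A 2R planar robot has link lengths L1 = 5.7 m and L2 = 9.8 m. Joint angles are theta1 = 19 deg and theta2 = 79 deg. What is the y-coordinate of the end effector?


Convert angles to radians: theta1 = 0.3316, theta2 = 1.3788
y = L1*sin(theta1) + L2*sin(theta1+theta2)
y = 1.8557 + 9.7046
y = 11.5604


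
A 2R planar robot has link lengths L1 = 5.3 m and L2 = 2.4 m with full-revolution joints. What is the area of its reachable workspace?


r_max = L1 + L2 = 7.7 m
r_min = |L1 - L2| = 2.9 m
Area = pi*(r_max^2 - r_min^2)
= pi*(59.29 - 8.41)
= pi * 50.88
= 159.8442 m^2


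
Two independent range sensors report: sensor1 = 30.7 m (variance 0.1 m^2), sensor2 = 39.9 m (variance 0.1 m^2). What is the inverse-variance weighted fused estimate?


w1 = (1/var1) / (1/var1 + 1/var2)
   = 10.0 / (10.0 + 10.0) = 0.5
w2 = 1 - w1 = 0.5
fused = w1*s1 + w2*s2 = 15.35 + 19.95
= 35.3 m


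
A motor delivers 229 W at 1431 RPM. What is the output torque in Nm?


omega = 1431 * 2*pi/60 = 149.854 rad/s
tau = P / omega = 229 / 149.854
= 1.5282 Nm


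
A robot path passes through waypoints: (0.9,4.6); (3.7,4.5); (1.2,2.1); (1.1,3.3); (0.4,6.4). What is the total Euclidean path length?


Segment lengths:
  seg1 = sqrt((2.8)^2 + (-0.1)^2) = 2.8018
  seg2 = sqrt((-2.5)^2 + (-2.4)^2) = 3.4655
  seg3 = sqrt((-0.1)^2 + (1.2)^2) = 1.2042
  seg4 = sqrt((-0.7)^2 + (3.1)^2) = 3.178
Total = 10.6495


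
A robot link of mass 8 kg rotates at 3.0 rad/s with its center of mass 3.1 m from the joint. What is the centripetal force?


F = m * omega^2 * r
= 8 * 3.0^2 * 3.1
= 8 * 9.0 * 3.1
= 223.2 N


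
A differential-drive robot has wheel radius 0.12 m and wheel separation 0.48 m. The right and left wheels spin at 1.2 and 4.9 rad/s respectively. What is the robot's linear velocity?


vR = r*wR = 0.12*1.2 = 0.144 m/s
vL = r*wL = 0.12*4.9 = 0.588 m/s
v = (vR+vL)/2 = 0.366 m/s
omega = (vR-vL)/L = -0.925 rad/s
linear velocity = 0.366 m/s


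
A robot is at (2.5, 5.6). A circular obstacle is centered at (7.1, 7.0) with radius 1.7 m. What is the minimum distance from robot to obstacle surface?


center_dist = sqrt((2.5-7.1)^2 + (5.6-7.0)^2)
= sqrt(21.16 + 1.96)
= 4.8083
min_dist = center_dist - radius = 4.8083 - 1.7 = 3.1083 m


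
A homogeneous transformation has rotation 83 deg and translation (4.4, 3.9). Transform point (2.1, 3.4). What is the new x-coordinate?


x' = cos(theta)*px - sin(theta)*py + tx
= 0.1219*2.1 - 0.9925*3.4 + 4.4
= 1.2813


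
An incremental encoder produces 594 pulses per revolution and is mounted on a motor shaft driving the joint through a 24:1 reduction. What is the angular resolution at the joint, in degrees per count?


counts per rev = 594
effective counts at joint = 594 * 24 = 14256
resolution = 360 / 14256
= 0.0253 deg/count


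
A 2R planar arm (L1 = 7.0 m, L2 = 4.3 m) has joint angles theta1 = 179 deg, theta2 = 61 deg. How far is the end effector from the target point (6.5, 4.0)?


End effector via forward kinematics:
x = L1*cos(t1) + L2*cos(t1+t2) = -9.1489
y = L1*sin(t1) + L2*sin(t1+t2) = -3.6017
Distance to target:
d = sqrt((6.5 - -9.1489)^2 + (4.0 - -3.6017)^2)
= sqrt(244.8891 + 57.7865)
= 17.3976 m


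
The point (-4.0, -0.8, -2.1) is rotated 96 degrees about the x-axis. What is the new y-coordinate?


Rotation about x-axis: y' = y*cos(theta) - z*sin(theta)
= -0.8 * -0.1045 - -2.1 * 0.9945
= 2.1721


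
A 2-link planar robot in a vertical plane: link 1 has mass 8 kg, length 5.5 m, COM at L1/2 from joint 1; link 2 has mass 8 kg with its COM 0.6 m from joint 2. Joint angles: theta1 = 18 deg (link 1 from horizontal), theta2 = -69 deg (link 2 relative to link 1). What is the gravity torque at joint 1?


Horizontal distance from joint 1 to link-1 COM:
  x_c1 = (L1/2)*cos(t1) = 2.75 * 0.9511 = 2.6154 m
Horizontal distance from joint 1 to link-2 COM:
  x_c2 = L1*cos(t1) + Lc2*cos(t1+t2)
       = 5.5*0.9511 + 0.6*0.6293 = 5.6084 m
tau1 = m1*g*x_c1 + m2*g*x_c2
     = 8*9.81*2.6154 + 8*9.81*5.6084
     = 205.257 + 440.1475
     = 645.4045 Nm


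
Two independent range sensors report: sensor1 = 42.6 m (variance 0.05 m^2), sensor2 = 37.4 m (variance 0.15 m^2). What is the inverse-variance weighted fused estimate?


w1 = (1/var1) / (1/var1 + 1/var2)
   = 20.0 / (20.0 + 6.6667) = 0.75
w2 = 1 - w1 = 0.25
fused = w1*s1 + w2*s2 = 31.95 + 9.35
= 41.3 m


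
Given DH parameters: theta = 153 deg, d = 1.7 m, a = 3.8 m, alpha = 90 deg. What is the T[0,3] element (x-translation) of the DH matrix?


T[0,3] = a * cos(theta)
= 3.8 * cos(153 deg)
= 3.8 * -0.891
= -3.3858


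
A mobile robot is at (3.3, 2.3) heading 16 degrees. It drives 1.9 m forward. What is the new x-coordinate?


x_new = x0 + d*cos(theta)
= 3.3 + 1.9*cos(16)
= 3.3 + 1.8264
= 5.1264


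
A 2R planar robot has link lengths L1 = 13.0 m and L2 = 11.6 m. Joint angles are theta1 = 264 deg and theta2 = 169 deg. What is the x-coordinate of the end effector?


Convert angles to radians: theta1 = 4.6077, theta2 = 2.9496
x = L1*cos(theta1) + L2*cos(theta1+theta2)
x = -1.3589 + 3.3915
x = 2.0326


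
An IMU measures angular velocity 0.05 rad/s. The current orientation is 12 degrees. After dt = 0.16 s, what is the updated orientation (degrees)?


delta_theta = w * dt = 0.05 * 0.16 = 0.008 rad
= 0.4584 deg
theta_new = 12 + 0.4584 = 12.4584 deg


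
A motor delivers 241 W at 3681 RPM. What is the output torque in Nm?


omega = 3681 * 2*pi/60 = 385.4734 rad/s
tau = P / omega = 241 / 385.4734
= 0.6252 Nm


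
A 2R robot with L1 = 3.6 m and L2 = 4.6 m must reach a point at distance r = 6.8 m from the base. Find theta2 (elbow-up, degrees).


cos(theta2) = (r^2 - L1^2 - L2^2) / (2*L1*L2)
cos(theta2) = (46.24 - 12.96 - 21.16) / 33.12
cos(theta2) = 0.365942
theta2 = 68.5344 degrees


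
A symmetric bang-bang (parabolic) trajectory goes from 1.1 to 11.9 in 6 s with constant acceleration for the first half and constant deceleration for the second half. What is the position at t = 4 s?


Symmetric rest-to-rest: each phase covers (pf-p0)/2 in time T/2. 0.5*a*(T/2)^2 = (pf-p0)/2 => a = 4*(pf-p0)/T^2
a = 4*(11.9-1.1)/6^2 = 1.2
t = 4 is in the deceleration phase (t > T/2).
p = pf - 0.5*a*(T-t)^2 = 11.9 - 0.5*1.2*2^2
= 9.5


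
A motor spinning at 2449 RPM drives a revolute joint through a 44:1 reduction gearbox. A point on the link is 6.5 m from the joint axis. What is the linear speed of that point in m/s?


omega_motor = 2449 * 2*pi/60 = 256.4587 rad/s
omega_joint = omega_motor / 44 = 5.8286 rad/s
v = omega_joint * r = 5.8286 * 6.5
= 37.8859 m/s


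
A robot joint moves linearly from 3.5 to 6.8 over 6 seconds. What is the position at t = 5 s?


s = t/T = 5/6 = 0.8333
p(t) = p0 + (pf-p0)*s
= 3.5 + (6.8 - 3.5) * 0.8333
= 6.25


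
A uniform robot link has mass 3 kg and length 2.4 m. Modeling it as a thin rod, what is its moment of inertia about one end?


I = (1/3) * m * L^2
= (1/3) * 3 * 2.4^2
= 0.333333 * 3 * 5.76
= 5.76 kg*m^2


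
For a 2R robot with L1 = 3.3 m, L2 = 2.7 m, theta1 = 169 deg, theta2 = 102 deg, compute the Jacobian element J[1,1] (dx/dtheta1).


J[1,1] = -L1*sin(t1) - L2*sin(t1+t2)
= -3.3*sin(169) - 2.7*sin(271)
= 2.0699


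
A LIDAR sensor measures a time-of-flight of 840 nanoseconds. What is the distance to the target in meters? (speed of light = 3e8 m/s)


tof = 840 ns = 8.4e-07 s
dist = c * tof / 2
= 3e8 * 8.4e-07 / 2
= 126.0 m


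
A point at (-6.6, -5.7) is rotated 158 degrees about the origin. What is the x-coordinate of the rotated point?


x' = x*cos(theta) - y*sin(theta)
cos(158 deg) = -0.9272, sin(158 deg) = 0.3746
x' = -6.6 * -0.9272 - -5.7 * 0.3746
= 6.1194 - -2.1353
= 8.2547


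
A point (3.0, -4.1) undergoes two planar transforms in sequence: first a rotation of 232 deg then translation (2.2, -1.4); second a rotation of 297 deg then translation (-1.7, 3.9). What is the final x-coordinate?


After transform 1:
x1 = cos(232)*3.0 - sin(232)*-4.1 + 2.2 = -2.8778
y1 = sin(232)*3.0 + cos(232)*-4.1 + -1.4 = -1.2398
After transform 2:
x2 = cos(297)*-2.8778 - sin(297)*-1.2398 + -1.7
= -4.1112


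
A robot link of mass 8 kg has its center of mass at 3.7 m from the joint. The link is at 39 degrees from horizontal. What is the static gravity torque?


tau = m*g*L*cos(angle)
= 8 * 9.81 * 3.7 * cos(39 deg)
= 8 * 9.81 * 3.7 * 0.7771
= 225.6645 Nm


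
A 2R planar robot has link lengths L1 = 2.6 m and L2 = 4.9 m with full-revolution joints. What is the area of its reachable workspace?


r_max = L1 + L2 = 7.5 m
r_min = |L1 - L2| = 2.3 m
Area = pi*(r_max^2 - r_min^2)
= pi*(56.25 - 5.29)
= pi * 50.96
= 160.0956 m^2


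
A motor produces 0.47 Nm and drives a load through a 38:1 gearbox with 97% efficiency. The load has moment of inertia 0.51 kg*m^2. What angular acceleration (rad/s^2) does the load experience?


tau_out = tau_motor * N * eta
= 0.47 * 38 * 0.97 = 17.3242 Nm
alpha = tau_out / I = 17.3242 / 0.51
= 33.969 rad/s^2


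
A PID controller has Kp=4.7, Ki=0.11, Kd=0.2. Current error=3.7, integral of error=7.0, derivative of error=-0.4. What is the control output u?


u = Kp*e + Ki*int(e) + Kd*de/dt
= 4.7*3.7 + 0.11*7.0 + 0.2*(-0.4)
= 17.39 + 0.77 + -0.08
= 18.08


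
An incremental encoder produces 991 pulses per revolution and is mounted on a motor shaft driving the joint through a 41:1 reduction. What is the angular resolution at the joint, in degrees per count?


counts per rev = 991
effective counts at joint = 991 * 41 = 40631
resolution = 360 / 40631
= 0.0089 deg/count


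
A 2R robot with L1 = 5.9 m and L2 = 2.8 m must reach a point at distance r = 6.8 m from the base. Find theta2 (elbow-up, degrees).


cos(theta2) = (r^2 - L1^2 - L2^2) / (2*L1*L2)
cos(theta2) = (46.24 - 34.81 - 7.84) / 33.04
cos(theta2) = 0.108656
theta2 = 83.7621 degrees


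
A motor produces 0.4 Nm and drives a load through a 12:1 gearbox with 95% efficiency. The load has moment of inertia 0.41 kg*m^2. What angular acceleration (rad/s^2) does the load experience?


tau_out = tau_motor * N * eta
= 0.4 * 12 * 0.95 = 4.56 Nm
alpha = tau_out / I = 4.56 / 0.41
= 11.122 rad/s^2


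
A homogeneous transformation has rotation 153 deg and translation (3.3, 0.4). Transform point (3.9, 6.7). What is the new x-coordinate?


x' = cos(theta)*px - sin(theta)*py + tx
= -0.891*3.9 - 0.454*6.7 + 3.3
= -3.2167


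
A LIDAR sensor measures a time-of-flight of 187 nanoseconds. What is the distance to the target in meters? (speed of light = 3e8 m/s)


tof = 187 ns = 1.87e-07 s
dist = c * tof / 2
= 3e8 * 1.87e-07 / 2
= 28.05 m


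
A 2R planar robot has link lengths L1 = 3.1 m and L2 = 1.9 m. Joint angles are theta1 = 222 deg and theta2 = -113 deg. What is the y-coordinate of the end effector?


Convert angles to radians: theta1 = 3.8746, theta2 = -1.9722
y = L1*sin(theta1) + L2*sin(theta1+theta2)
y = -2.0743 + 1.7965
y = -0.2778


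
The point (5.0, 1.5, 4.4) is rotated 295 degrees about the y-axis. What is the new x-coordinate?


Rotation about y-axis: x' = x*cos(theta) + z*sin(theta)
= 5.0 * 0.4226 + 4.4 * -0.9063
= -1.8747


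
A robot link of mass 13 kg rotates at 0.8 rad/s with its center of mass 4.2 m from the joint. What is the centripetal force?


F = m * omega^2 * r
= 13 * 0.8^2 * 4.2
= 13 * 0.64 * 4.2
= 34.944 N


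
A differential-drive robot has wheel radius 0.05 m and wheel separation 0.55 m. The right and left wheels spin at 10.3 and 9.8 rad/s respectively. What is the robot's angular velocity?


vR = r*wR = 0.05*10.3 = 0.515 m/s
vL = r*wL = 0.05*9.8 = 0.49 m/s
v = (vR+vL)/2 = 0.5025 m/s
omega = (vR-vL)/L = 0.0455 rad/s
angular velocity = 0.0455 rad/s


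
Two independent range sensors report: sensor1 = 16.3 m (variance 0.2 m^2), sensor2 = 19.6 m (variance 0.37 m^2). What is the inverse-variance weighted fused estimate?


w1 = (1/var1) / (1/var1 + 1/var2)
   = 5.0 / (5.0 + 2.7027) = 0.6491
w2 = 1 - w1 = 0.3509
fused = w1*s1 + w2*s2 = 10.5807 + 6.8772
= 17.4579 m


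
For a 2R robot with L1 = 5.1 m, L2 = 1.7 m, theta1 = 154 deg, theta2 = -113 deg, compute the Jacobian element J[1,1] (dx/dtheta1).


J[1,1] = -L1*sin(t1) - L2*sin(t1+t2)
= -5.1*sin(154) - 1.7*sin(41)
= -3.351


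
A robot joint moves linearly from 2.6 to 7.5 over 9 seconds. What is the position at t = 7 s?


s = t/T = 7/9 = 0.7778
p(t) = p0 + (pf-p0)*s
= 2.6 + (7.5 - 2.6) * 0.7778
= 6.4111


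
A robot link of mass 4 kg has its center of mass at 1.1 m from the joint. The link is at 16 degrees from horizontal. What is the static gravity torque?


tau = m*g*L*cos(angle)
= 4 * 9.81 * 1.1 * cos(16 deg)
= 4 * 9.81 * 1.1 * 0.9613
= 41.4919 Nm


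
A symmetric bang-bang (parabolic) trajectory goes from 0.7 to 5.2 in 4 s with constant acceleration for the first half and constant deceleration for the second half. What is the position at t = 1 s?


Symmetric rest-to-rest: each phase covers (pf-p0)/2 in time T/2. 0.5*a*(T/2)^2 = (pf-p0)/2 => a = 4*(pf-p0)/T^2
a = 4*(5.2-0.7)/4^2 = 1.125
t = 1 is in the acceleration phase (t <= T/2).
p = p0 + 0.5*a*t^2 = 0.7 + 0.5*1.125*1^2
= 1.2625


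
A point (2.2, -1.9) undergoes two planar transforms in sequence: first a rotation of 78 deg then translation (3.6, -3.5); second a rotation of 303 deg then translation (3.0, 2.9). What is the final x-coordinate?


After transform 1:
x1 = cos(78)*2.2 - sin(78)*-1.9 + 3.6 = 5.9159
y1 = sin(78)*2.2 + cos(78)*-1.9 + -3.5 = -1.7431
After transform 2:
x2 = cos(303)*5.9159 - sin(303)*-1.7431 + 3.0
= 4.7601


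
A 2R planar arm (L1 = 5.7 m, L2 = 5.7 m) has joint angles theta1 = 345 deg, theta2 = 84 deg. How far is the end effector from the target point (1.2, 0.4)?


End effector via forward kinematics:
x = L1*cos(t1) + L2*cos(t1+t2) = 7.5485
y = L1*sin(t1) + L2*sin(t1+t2) = 3.8461
Distance to target:
d = sqrt((1.2 - 7.5485)^2 + (0.4 - 3.8461)^2)
= sqrt(40.3031 + 11.8759)
= 7.2235 m


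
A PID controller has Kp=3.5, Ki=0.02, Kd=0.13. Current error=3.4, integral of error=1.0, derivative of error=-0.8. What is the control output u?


u = Kp*e + Ki*int(e) + Kd*de/dt
= 3.5*3.4 + 0.02*1.0 + 0.13*(-0.8)
= 11.9 + 0.02 + -0.104
= 11.816


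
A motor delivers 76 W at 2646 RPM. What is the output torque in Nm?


omega = 2646 * 2*pi/60 = 277.0885 rad/s
tau = P / omega = 76 / 277.0885
= 0.2743 Nm


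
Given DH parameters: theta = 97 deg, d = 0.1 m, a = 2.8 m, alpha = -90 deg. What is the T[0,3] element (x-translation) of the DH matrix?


T[0,3] = a * cos(theta)
= 2.8 * cos(97 deg)
= 2.8 * -0.1219
= -0.3412


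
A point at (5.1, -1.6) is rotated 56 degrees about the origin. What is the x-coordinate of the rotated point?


x' = x*cos(theta) - y*sin(theta)
cos(56 deg) = 0.5592, sin(56 deg) = 0.829
x' = 5.1 * 0.5592 - -1.6 * 0.829
= 2.8519 - -1.3265
= 4.1783


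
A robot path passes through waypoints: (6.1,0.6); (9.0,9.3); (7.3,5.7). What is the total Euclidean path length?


Segment lengths:
  seg1 = sqrt((2.9)^2 + (8.7)^2) = 9.1706
  seg2 = sqrt((-1.7)^2 + (-3.6)^2) = 3.9812
Total = 13.1518


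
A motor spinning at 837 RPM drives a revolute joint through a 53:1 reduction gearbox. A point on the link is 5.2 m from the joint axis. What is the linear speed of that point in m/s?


omega_motor = 837 * 2*pi/60 = 87.6504 rad/s
omega_joint = omega_motor / 53 = 1.6538 rad/s
v = omega_joint * r = 1.6538 * 5.2
= 8.5997 m/s


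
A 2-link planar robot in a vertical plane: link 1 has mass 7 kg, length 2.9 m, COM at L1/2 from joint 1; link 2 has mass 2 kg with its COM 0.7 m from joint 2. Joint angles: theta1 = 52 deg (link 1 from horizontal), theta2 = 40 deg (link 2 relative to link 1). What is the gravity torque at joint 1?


Horizontal distance from joint 1 to link-1 COM:
  x_c1 = (L1/2)*cos(t1) = 1.45 * 0.6157 = 0.8927 m
Horizontal distance from joint 1 to link-2 COM:
  x_c2 = L1*cos(t1) + Lc2*cos(t1+t2)
       = 2.9*0.6157 + 0.7*-0.0349 = 1.761 m
tau1 = m1*g*x_c1 + m2*g*x_c2
     = 7*9.81*0.8927 + 2*9.81*1.761
     = 61.3023 + 34.5506
     = 95.8529 Nm


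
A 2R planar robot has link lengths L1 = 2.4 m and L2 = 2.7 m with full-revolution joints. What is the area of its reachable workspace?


r_max = L1 + L2 = 5.1 m
r_min = |L1 - L2| = 0.3 m
Area = pi*(r_max^2 - r_min^2)
= pi*(26.01 - 0.09)
= pi * 25.92
= 81.4301 m^2


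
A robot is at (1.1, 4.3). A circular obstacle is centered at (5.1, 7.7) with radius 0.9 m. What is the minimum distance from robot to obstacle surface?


center_dist = sqrt((1.1-5.1)^2 + (4.3-7.7)^2)
= sqrt(16.0 + 11.56)
= 5.2498
min_dist = center_dist - radius = 5.2498 - 0.9 = 4.3498 m


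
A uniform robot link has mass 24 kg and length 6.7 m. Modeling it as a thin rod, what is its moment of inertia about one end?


I = (1/3) * m * L^2
= (1/3) * 24 * 6.7^2
= 0.333333 * 24 * 44.89
= 359.12 kg*m^2


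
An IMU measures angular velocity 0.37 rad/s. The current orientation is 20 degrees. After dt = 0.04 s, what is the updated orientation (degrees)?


delta_theta = w * dt = 0.37 * 0.04 = 0.0148 rad
= 0.848 deg
theta_new = 20 + 0.848 = 20.848 deg


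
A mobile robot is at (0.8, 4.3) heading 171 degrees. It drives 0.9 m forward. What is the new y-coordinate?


y_new = y0 + d*sin(theta)
= 4.3 + 0.9*sin(171)
= 4.3 + 0.1408
= 4.4408


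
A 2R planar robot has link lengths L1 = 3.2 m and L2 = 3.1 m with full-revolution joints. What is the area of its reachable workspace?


r_max = L1 + L2 = 6.3 m
r_min = |L1 - L2| = 0.1 m
Area = pi*(r_max^2 - r_min^2)
= pi*(39.69 - 0.01)
= pi * 39.68
= 124.6584 m^2


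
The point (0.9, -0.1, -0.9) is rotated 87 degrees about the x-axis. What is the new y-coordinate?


Rotation about x-axis: y' = y*cos(theta) - z*sin(theta)
= -0.1 * 0.0523 - -0.9 * 0.9986
= 0.8935


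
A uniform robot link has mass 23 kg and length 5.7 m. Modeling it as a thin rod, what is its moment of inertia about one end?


I = (1/3) * m * L^2
= (1/3) * 23 * 5.7^2
= 0.333333 * 23 * 32.49
= 249.09 kg*m^2


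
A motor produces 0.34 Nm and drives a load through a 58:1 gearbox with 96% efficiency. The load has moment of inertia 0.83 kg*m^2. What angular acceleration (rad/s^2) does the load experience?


tau_out = tau_motor * N * eta
= 0.34 * 58 * 0.96 = 18.9312 Nm
alpha = tau_out / I = 18.9312 / 0.83
= 22.8087 rad/s^2


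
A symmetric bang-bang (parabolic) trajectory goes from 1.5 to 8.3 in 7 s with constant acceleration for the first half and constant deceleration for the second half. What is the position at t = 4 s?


Symmetric rest-to-rest: each phase covers (pf-p0)/2 in time T/2. 0.5*a*(T/2)^2 = (pf-p0)/2 => a = 4*(pf-p0)/T^2
a = 4*(8.3-1.5)/7^2 = 0.5551
t = 4 is in the deceleration phase (t > T/2).
p = pf - 0.5*a*(T-t)^2 = 8.3 - 0.5*0.5551*3^2
= 5.802


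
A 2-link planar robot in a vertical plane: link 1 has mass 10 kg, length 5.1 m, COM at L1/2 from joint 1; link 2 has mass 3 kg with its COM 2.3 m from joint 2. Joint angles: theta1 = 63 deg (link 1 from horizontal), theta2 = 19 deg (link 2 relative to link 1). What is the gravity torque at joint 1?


Horizontal distance from joint 1 to link-1 COM:
  x_c1 = (L1/2)*cos(t1) = 2.55 * 0.454 = 1.1577 m
Horizontal distance from joint 1 to link-2 COM:
  x_c2 = L1*cos(t1) + Lc2*cos(t1+t2)
       = 5.1*0.454 + 2.3*0.1392 = 2.6354 m
tau1 = m1*g*x_c1 + m2*g*x_c2
     = 10*9.81*1.1577 + 3*9.81*2.6354
     = 113.568 + 77.5613
     = 191.1293 Nm


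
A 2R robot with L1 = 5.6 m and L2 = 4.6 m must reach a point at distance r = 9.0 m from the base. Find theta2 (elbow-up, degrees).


cos(theta2) = (r^2 - L1^2 - L2^2) / (2*L1*L2)
cos(theta2) = (81.0 - 31.36 - 21.16) / 51.52
cos(theta2) = 0.552795
theta2 = 56.441 degrees


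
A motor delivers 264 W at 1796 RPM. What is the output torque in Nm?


omega = 1796 * 2*pi/60 = 188.0767 rad/s
tau = P / omega = 264 / 188.0767
= 1.4037 Nm


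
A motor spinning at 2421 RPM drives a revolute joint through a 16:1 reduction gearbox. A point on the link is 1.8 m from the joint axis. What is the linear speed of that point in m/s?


omega_motor = 2421 * 2*pi/60 = 253.5265 rad/s
omega_joint = omega_motor / 16 = 15.8454 rad/s
v = omega_joint * r = 15.8454 * 1.8
= 28.5217 m/s


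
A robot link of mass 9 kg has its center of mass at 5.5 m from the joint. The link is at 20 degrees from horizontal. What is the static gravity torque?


tau = m*g*L*cos(angle)
= 9 * 9.81 * 5.5 * cos(20 deg)
= 9 * 9.81 * 5.5 * 0.9397
= 456.31 Nm


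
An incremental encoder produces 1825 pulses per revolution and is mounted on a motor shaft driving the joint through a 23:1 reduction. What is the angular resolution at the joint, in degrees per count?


counts per rev = 1825
effective counts at joint = 1825 * 23 = 41975
resolution = 360 / 41975
= 0.0086 deg/count


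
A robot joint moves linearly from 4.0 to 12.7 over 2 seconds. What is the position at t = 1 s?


s = t/T = 1/2 = 0.5
p(t) = p0 + (pf-p0)*s
= 4.0 + (12.7 - 4.0) * 0.5
= 8.35


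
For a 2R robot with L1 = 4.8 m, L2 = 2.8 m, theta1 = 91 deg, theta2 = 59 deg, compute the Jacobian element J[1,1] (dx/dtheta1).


J[1,1] = -L1*sin(t1) - L2*sin(t1+t2)
= -4.8*sin(91) - 2.8*sin(150)
= -6.1993


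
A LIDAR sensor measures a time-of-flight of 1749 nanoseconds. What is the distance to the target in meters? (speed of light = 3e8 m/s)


tof = 1749 ns = 1.749e-06 s
dist = c * tof / 2
= 3e8 * 1.749e-06 / 2
= 262.35 m


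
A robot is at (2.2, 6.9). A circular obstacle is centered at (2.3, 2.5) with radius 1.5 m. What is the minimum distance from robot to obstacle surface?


center_dist = sqrt((2.2-2.3)^2 + (6.9-2.5)^2)
= sqrt(0.01 + 19.36)
= 4.4011
min_dist = center_dist - radius = 4.4011 - 1.5 = 2.9011 m


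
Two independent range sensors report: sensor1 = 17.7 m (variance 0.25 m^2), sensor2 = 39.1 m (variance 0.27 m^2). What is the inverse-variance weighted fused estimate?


w1 = (1/var1) / (1/var1 + 1/var2)
   = 4.0 / (4.0 + 3.7037) = 0.5192
w2 = 1 - w1 = 0.4808
fused = w1*s1 + w2*s2 = 9.1904 + 18.7981
= 27.9885 m


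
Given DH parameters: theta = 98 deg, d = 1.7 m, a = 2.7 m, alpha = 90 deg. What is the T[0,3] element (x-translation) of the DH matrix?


T[0,3] = a * cos(theta)
= 2.7 * cos(98 deg)
= 2.7 * -0.1392
= -0.3758


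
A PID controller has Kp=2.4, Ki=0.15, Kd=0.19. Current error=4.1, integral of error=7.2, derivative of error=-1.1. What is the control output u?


u = Kp*e + Ki*int(e) + Kd*de/dt
= 2.4*4.1 + 0.15*7.2 + 0.19*(-1.1)
= 9.84 + 1.08 + -0.209
= 10.711


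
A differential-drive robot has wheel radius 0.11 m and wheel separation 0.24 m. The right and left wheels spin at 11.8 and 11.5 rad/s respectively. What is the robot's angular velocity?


vR = r*wR = 0.11*11.8 = 1.298 m/s
vL = r*wL = 0.11*11.5 = 1.265 m/s
v = (vR+vL)/2 = 1.2815 m/s
omega = (vR-vL)/L = 0.1375 rad/s
angular velocity = 0.1375 rad/s


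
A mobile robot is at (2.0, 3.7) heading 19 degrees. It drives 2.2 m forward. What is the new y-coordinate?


y_new = y0 + d*sin(theta)
= 3.7 + 2.2*sin(19)
= 3.7 + 0.7162
= 4.4162


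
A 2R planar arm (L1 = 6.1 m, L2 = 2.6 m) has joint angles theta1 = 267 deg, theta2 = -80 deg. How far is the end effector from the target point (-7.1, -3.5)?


End effector via forward kinematics:
x = L1*cos(t1) + L2*cos(t1+t2) = -2.8999
y = L1*sin(t1) + L2*sin(t1+t2) = -6.4085
Distance to target:
d = sqrt((-7.1 - -2.8999)^2 + (-3.5 - -6.4085)^2)
= sqrt(17.6411 + 8.4594)
= 5.1089 m


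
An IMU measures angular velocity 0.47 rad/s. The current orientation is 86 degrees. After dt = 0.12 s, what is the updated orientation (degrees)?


delta_theta = w * dt = 0.47 * 0.12 = 0.0564 rad
= 3.2315 deg
theta_new = 86 + 3.2315 = 89.2315 deg


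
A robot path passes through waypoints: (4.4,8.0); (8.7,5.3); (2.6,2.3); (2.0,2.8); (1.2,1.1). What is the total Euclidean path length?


Segment lengths:
  seg1 = sqrt((4.3)^2 + (-2.7)^2) = 5.0774
  seg2 = sqrt((-6.1)^2 + (-3.0)^2) = 6.7978
  seg3 = sqrt((-0.6)^2 + (0.5)^2) = 0.781
  seg4 = sqrt((-0.8)^2 + (-1.7)^2) = 1.8788
Total = 14.535


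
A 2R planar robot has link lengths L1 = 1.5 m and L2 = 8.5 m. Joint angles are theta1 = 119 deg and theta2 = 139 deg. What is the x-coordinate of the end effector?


Convert angles to radians: theta1 = 2.0769, theta2 = 2.426
x = L1*cos(theta1) + L2*cos(theta1+theta2)
x = -0.7272 + -1.7672
x = -2.4945


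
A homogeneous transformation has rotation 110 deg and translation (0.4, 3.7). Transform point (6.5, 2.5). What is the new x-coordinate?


x' = cos(theta)*px - sin(theta)*py + tx
= -0.342*6.5 - 0.9397*2.5 + 0.4
= -4.1724


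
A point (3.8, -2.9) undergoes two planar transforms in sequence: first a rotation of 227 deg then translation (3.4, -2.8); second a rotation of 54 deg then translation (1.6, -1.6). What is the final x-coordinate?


After transform 1:
x1 = cos(227)*3.8 - sin(227)*-2.9 + 3.4 = -1.3125
y1 = sin(227)*3.8 + cos(227)*-2.9 + -2.8 = -3.6013
After transform 2:
x2 = cos(54)*-1.3125 - sin(54)*-3.6013 + 1.6
= 3.7421


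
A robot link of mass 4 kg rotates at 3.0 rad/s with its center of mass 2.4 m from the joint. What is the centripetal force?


F = m * omega^2 * r
= 4 * 3.0^2 * 2.4
= 4 * 9.0 * 2.4
= 86.4 N


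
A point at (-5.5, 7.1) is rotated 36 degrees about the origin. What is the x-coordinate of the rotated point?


x' = x*cos(theta) - y*sin(theta)
cos(36 deg) = 0.809, sin(36 deg) = 0.5878
x' = -5.5 * 0.809 - 7.1 * 0.5878
= -4.4496 - 4.1733
= -8.6229


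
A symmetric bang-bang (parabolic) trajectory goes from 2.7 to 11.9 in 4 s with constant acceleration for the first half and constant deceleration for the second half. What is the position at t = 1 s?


Symmetric rest-to-rest: each phase covers (pf-p0)/2 in time T/2. 0.5*a*(T/2)^2 = (pf-p0)/2 => a = 4*(pf-p0)/T^2
a = 4*(11.9-2.7)/4^2 = 2.3
t = 1 is in the acceleration phase (t <= T/2).
p = p0 + 0.5*a*t^2 = 2.7 + 0.5*2.3*1^2
= 3.85


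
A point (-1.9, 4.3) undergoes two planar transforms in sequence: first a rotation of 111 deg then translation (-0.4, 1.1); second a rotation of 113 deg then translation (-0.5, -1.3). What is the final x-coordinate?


After transform 1:
x1 = cos(111)*-1.9 - sin(111)*4.3 + -0.4 = -3.7335
y1 = sin(111)*-1.9 + cos(111)*4.3 + 1.1 = -2.2148
After transform 2:
x2 = cos(113)*-3.7335 - sin(113)*-2.2148 + -0.5
= 2.9975


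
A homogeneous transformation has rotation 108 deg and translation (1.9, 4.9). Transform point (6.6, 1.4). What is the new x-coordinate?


x' = cos(theta)*px - sin(theta)*py + tx
= -0.309*6.6 - 0.9511*1.4 + 1.9
= -1.471


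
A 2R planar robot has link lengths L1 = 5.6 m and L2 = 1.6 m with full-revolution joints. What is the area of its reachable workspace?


r_max = L1 + L2 = 7.2 m
r_min = |L1 - L2| = 4.0 m
Area = pi*(r_max^2 - r_min^2)
= pi*(51.84 - 16.0)
= pi * 35.84
= 112.5947 m^2


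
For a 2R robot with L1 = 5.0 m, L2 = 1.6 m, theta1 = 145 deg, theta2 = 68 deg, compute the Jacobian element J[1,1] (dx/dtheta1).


J[1,1] = -L1*sin(t1) - L2*sin(t1+t2)
= -5.0*sin(145) - 1.6*sin(213)
= -1.9965


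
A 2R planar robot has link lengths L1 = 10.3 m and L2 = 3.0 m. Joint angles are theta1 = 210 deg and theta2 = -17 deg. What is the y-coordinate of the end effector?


Convert angles to radians: theta1 = 3.6652, theta2 = -0.2967
y = L1*sin(theta1) + L2*sin(theta1+theta2)
y = -5.15 + -0.6749
y = -5.8249


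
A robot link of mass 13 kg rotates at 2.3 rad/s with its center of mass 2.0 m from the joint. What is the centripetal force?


F = m * omega^2 * r
= 13 * 2.3^2 * 2.0
= 13 * 5.29 * 2.0
= 137.54 N


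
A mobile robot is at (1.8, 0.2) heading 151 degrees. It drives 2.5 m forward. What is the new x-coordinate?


x_new = x0 + d*cos(theta)
= 1.8 + 2.5*cos(151)
= 1.8 + -2.1865
= -0.3865


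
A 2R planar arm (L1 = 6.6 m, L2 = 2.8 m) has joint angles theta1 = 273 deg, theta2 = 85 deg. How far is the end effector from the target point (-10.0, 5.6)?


End effector via forward kinematics:
x = L1*cos(t1) + L2*cos(t1+t2) = 3.1437
y = L1*sin(t1) + L2*sin(t1+t2) = -6.6887
Distance to target:
d = sqrt((-10.0 - 3.1437)^2 + (5.6 - -6.6887)^2)
= sqrt(172.7572 + 151.0115)
= 17.9936 m


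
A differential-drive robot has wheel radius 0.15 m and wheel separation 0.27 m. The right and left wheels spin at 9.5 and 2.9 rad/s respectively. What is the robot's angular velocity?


vR = r*wR = 0.15*9.5 = 1.425 m/s
vL = r*wL = 0.15*2.9 = 0.435 m/s
v = (vR+vL)/2 = 0.93 m/s
omega = (vR-vL)/L = 3.6667 rad/s
angular velocity = 3.6667 rad/s


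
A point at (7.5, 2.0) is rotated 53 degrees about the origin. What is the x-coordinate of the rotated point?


x' = x*cos(theta) - y*sin(theta)
cos(53 deg) = 0.6018, sin(53 deg) = 0.7986
x' = 7.5 * 0.6018 - 2.0 * 0.7986
= 4.5136 - 1.5973
= 2.9163


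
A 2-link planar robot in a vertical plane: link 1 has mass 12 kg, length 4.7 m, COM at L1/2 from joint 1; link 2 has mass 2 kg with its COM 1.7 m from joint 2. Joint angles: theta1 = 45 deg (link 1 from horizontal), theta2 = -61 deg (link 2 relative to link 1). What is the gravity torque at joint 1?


Horizontal distance from joint 1 to link-1 COM:
  x_c1 = (L1/2)*cos(t1) = 2.35 * 0.7071 = 1.6617 m
Horizontal distance from joint 1 to link-2 COM:
  x_c2 = L1*cos(t1) + Lc2*cos(t1+t2)
       = 4.7*0.7071 + 1.7*0.9613 = 4.9575 m
tau1 = m1*g*x_c1 + m2*g*x_c2
     = 12*9.81*1.6617 + 2*9.81*4.9575
     = 195.6154 + 97.2671
     = 292.8825 Nm


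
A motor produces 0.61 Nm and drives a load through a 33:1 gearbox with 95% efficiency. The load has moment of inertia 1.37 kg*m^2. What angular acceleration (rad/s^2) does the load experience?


tau_out = tau_motor * N * eta
= 0.61 * 33 * 0.95 = 19.1235 Nm
alpha = tau_out / I = 19.1235 / 1.37
= 13.9588 rad/s^2


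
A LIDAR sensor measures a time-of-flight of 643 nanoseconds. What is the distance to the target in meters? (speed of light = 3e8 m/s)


tof = 643 ns = 6.43e-07 s
dist = c * tof / 2
= 3e8 * 6.43e-07 / 2
= 96.45 m


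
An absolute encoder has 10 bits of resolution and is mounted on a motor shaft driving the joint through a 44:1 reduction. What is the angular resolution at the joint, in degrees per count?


counts = 2^10 = 1024
effective counts at joint = 1024 * 44 = 45056
resolution = 360 / 45056
= 0.008 deg/count


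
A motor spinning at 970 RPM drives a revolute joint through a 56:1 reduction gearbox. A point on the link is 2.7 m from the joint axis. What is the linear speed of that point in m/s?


omega_motor = 970 * 2*pi/60 = 101.5782 rad/s
omega_joint = omega_motor / 56 = 1.8139 rad/s
v = omega_joint * r = 1.8139 * 2.7
= 4.8975 m/s


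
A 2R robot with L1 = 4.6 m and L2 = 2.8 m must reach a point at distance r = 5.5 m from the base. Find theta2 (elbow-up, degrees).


cos(theta2) = (r^2 - L1^2 - L2^2) / (2*L1*L2)
cos(theta2) = (30.25 - 21.16 - 7.84) / 25.76
cos(theta2) = 0.048525
theta2 = 87.2186 degrees


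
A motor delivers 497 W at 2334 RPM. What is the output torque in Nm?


omega = 2334 * 2*pi/60 = 244.4159 rad/s
tau = P / omega = 497 / 244.4159
= 2.0334 Nm


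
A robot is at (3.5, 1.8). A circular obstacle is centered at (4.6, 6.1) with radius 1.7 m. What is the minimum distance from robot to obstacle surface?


center_dist = sqrt((3.5-4.6)^2 + (1.8-6.1)^2)
= sqrt(1.21 + 18.49)
= 4.4385
min_dist = center_dist - radius = 4.4385 - 1.7 = 2.7385 m


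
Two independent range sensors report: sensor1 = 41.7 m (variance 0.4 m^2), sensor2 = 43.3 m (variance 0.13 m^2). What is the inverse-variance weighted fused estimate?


w1 = (1/var1) / (1/var1 + 1/var2)
   = 2.5 / (2.5 + 7.6923) = 0.2453
w2 = 1 - w1 = 0.7547
fused = w1*s1 + w2*s2 = 10.2283 + 32.6792
= 42.9075 m


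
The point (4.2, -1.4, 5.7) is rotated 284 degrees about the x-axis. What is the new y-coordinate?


Rotation about x-axis: y' = y*cos(theta) - z*sin(theta)
= -1.4 * 0.2419 - 5.7 * -0.9703
= 5.192


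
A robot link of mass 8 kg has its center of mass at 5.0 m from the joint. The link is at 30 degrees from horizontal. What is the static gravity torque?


tau = m*g*L*cos(angle)
= 8 * 9.81 * 5.0 * cos(30 deg)
= 8 * 9.81 * 5.0 * 0.866
= 339.8284 Nm


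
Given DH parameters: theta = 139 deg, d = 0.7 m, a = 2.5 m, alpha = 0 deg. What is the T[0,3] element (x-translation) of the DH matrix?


T[0,3] = a * cos(theta)
= 2.5 * cos(139 deg)
= 2.5 * -0.7547
= -1.8868


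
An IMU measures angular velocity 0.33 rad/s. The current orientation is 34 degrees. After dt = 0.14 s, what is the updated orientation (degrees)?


delta_theta = w * dt = 0.33 * 0.14 = 0.0462 rad
= 2.6471 deg
theta_new = 34 + 2.6471 = 36.6471 deg


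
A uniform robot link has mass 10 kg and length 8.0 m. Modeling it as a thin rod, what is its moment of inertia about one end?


I = (1/3) * m * L^2
= (1/3) * 10 * 8.0^2
= 0.333333 * 10 * 64.0
= 213.3333 kg*m^2
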